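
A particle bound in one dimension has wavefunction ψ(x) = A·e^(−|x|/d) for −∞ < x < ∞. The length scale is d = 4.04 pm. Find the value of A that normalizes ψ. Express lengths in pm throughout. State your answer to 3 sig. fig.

Normalization requires ∫|ψ|² dx = 1, integrated from −∞ to ∞.
The integral (without the A² prefactor) comes out to d.
Setting this equal to 1 gives A² = 1/(d).
With d = 4.04: A² = 0.2475 and A = 0.4975.

A ≈ 0.498 pm^(-1/2)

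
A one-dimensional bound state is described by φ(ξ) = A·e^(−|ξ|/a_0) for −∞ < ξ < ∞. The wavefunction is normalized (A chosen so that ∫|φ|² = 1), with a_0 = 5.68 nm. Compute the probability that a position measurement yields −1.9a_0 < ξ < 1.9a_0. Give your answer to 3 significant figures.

P = ∫_{−1.9a_0}^{1.9a_0} |φ(ξ)|² dξ.
The normalization integral ∫|φ|²dξ over the whole domain equals a_0·A², and A² cancels in the ratio.
By symmetry take twice the ξ ≥ 0 contribution in numerator and denominator; the 2's cancel. Let u = ξ/a_0; then A² and the length scale cancel, so P = ∫_{0}^{1.9} e^(-2·u) du ÷ ∫_{0}^{∞} e^(-2·u) du.
An antiderivative of e^(-2·u) is -e^(-2·u)/2; evaluating from 0 to 1.9 gives 1/2 - e^(-19/5)/2, while the full integral is 1/2.
Taking the ratio, P = 0.9776.

P ≈ 0.978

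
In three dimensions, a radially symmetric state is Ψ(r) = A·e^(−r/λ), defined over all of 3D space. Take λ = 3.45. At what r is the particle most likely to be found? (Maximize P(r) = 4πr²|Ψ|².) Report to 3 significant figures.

r ≈ 3.45

Set d/dr [P(r) = 4πr²|Ψ|²] = 0 and solve for r > 0.
Solving yields r = λ.
With λ = 3.45, the most probable radial distance is 3.450.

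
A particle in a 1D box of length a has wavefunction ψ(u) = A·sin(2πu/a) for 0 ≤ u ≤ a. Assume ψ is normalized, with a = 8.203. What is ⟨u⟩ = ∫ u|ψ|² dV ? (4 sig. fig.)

The expectation value is the |ψ|²-weighted average of u: ∫ u|ψ|² du.
With ∫₀^a sin²(nπu/a) du = a/2, evaluating both integrals, ⟨u⟩ = a/2.
With a = 8.203, ⟨u⟩ = 4.1015.

⟨u⟩ ≈ 4.102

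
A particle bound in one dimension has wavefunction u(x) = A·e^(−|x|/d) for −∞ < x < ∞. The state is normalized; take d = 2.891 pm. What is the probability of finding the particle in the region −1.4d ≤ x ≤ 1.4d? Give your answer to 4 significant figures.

P = ∫_{−1.4d}^{1.4d} |u(x)|² dx.
With A² fixed by ∫|u|² = 1, i.e. A² = (d)^(−1), substitute and integrate.
Both integrals are even about x = 0, so only the x ≥ 0 halves are needed (the factors of 2 cancel). Let t = x/d; then A² and the length scale cancel, so P = ∫_{0}^{1.4} e^(-2·t) dt ÷ ∫_{0}^{∞} e^(-2·t) dt.
Using ∫ e^(-2·t) dt = -e^(-2·t)/2, the numerator is 1/2 - e^(-14/5)/2 and the denominator is 1/2.
The result is P = 0.93919.

P ≈ 0.9392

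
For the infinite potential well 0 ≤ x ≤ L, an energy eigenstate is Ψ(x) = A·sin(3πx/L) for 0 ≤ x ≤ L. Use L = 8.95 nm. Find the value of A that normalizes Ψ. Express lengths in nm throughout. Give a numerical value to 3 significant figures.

Normalization requires ∫|Ψ|² dx = 1, integrated from 0 to L.
∫|Ψ|² dx = A²·(L/2).
Hence A² = 1/[L/2].
Plugging in L = 8.95 yields A = 0.4727.

A ≈ 0.473 nm^(-1/2)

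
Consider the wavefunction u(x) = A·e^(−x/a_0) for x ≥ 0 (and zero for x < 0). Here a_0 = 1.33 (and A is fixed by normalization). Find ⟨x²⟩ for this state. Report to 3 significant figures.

⟨x²⟩ = ∫ x^2 |u|² dx over the full domain.
Using ∫₀^∞ xⁿ e^(−αx) dx = n!/αⁿ⁺¹, since the A² factors cancel between numerator and denominator, ⟨x²⟩ = a_0^2/2.
With a_0 = 1.33, ⟨x^2⟩ = 0.8845.

⟨x^2⟩ ≈ 0.884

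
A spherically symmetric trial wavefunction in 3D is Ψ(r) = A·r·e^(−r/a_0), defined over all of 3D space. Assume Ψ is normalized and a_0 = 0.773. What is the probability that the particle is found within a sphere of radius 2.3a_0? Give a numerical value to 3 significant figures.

P ≈ 0.487

With dV = 4πr²dr, the probability is ∫|Ψ|² dV over r ≤ 2.3a_0.
The full normalization integral is A²·[3·π·a_0^5] = 1, fixing A².
Substituting u = r/a_0, A², 4π and the length scale all cancel in the ratio: P = ∫_{0}^{2.3} u^4·e^(-2·u) du / ∫_{0}^{∞} u^4·e^(-2·u) du.
With ∫ u^4·e^(-2·u) du = -(u^4/2 + u^3 + 3·u^2/2 + 3·u/2 + 3/4)·e^(-2·u) + C, the region integral is ≈ 0.36507 and the full one is 3/4.
This evaluates to P = 0.4868.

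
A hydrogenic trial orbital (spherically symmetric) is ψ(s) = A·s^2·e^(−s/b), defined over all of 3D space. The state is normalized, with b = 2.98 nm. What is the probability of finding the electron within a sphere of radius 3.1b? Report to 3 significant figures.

P = ∫ |ψ|² 4πs² ds over s ≤ 3.1b.
The full normalization integral is A²·[45·π·b^7/2] = 1, fixing A².
Substituting u = s/b, A², 4π and the length scale all cancel in the ratio: P = ∫_{0}^{3.1} u^6·e^(-2·u) du / ∫_{0}^{∞} u^6·e^(-2·u) du.
Using ∫ u^6·e^(-2·u) du = -(4·u^6 + 12·u^5 + 30·u^4 + 60·u^3 + 90·u^2 + 90·u + 45)·e^(-2·u)/8, the numerator is ≈ 2.3951 and the denominator is 45/8.
This evaluates to P = 0.4258.

P ≈ 0.426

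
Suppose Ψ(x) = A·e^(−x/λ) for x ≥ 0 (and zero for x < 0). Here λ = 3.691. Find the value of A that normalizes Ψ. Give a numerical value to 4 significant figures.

We need A² ∫|f|² dx = 1, taking the integral from 0 to ∞.
Carrying out the integral gives A² · λ/2.
Hence A² = 1/[λ/2].
Plugging in λ = 3.691 yields A = 0.73611.

A ≈ 0.7361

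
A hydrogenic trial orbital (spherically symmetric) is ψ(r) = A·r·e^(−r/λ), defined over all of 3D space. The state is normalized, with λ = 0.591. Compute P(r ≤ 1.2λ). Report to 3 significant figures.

P = ∫ |ψ|² 4πr² dr over r ≤ 1.2λ.
A² is fixed by ∫₀^∞ 4πr²|ψ|² dr = 1, i.e. A² = (3·π·λ^5)^(−1).
Substituting u = r/λ, A², 4π and the length scale all cancel in the ratio: P = ∫_{0}^{1.2} u^4·e^(-2·u) du / ∫_{0}^{∞} u^4·e^(-2·u) du.
With ∫ u^4·e^(-2·u) du = -(u^4/2 + u^3 + 3·u^2/2 + 3·u/2 + 3/4)·e^(-2·u) + C, the region integral is ≈ 0.071901 and the full one is 3/4.
This evaluates to P = 0.09587.

P ≈ 0.0959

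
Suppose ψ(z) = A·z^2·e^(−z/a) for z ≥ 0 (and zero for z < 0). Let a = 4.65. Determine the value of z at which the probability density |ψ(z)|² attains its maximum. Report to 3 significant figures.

z ≈ 9.30

Differentiate |ψ(z)|² with respect to z and set to zero.
Solving yields z = 2·a.
With a = 4.65, the most probable position is 9.300.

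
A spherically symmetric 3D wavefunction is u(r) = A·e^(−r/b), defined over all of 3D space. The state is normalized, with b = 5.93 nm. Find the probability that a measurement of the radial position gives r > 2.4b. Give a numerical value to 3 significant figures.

P ≈ 0.143

Integrate the radial probability density 4πr²|u|² over r > 2.4b.
A² is fixed by ∫₀^∞ 4πr²|u|² dr = 1, i.e. A² = (π·b^3)^(−1).
In terms of t = r/b (A², 4π and the length scale all cancel between numerator and denominator), P = [∫_{2.4}^{∞} t^2·e^(-2·t) dt] / [∫_{0}^{∞} t^2·e^(-2·t) dt].
An antiderivative of t^2·e^(-2·t) is -(2·t^2 + 2·t + 1)·e^(-2·t)/4; evaluating from 2.4 to ∞ gives 433·e^(-24/5)/100, while the full integral is 1/4.
This evaluates to P = 0.1425.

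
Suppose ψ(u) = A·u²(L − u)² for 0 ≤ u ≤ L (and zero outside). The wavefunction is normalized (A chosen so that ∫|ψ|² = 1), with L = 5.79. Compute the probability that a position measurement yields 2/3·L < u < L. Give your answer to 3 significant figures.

P ≈ 0.145

P = ∫_{2/3·L}^{L} |ψ(u)|² du.
The normalization integral ∫|ψ|²du over the whole domain equals L^9/630·A², and A² cancels in the ratio.
Let t = u/L; then A² and the length scale cancel, so P = ∫_{2/3}^{1} t^4·(1 - t)^4 dt ÷ ∫_{0}^{1} t^4·(1 - t)^4 dt.
With ∫ t^4·(1 - t)^4 dt = t^5·(70·t^4 - 315·t^3 + 540·t^2 - 420·t + 126)/630 + C, the region integral is ≈ 0.00022991 and the full one is 1/630.
Taking the ratio, P = 0.1448.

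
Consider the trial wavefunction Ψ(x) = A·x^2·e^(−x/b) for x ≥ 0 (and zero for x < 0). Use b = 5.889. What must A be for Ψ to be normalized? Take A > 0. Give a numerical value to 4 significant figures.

A ≈ 0.01372

Require ∫ |Ψ|² dx = 1 over the whole domain.
∫|Ψ|² dx = A²·(3·b^5/4).
Hence A² = 1/[3·b^5/4].
With b = 5.889: A² = 0.00018825 and A = 0.013720.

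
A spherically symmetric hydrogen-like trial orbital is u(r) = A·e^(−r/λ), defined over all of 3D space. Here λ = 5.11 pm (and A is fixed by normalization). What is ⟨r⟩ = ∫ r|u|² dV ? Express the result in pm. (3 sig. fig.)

⟨r⟩ ≈ 7.67 pm

By definition ⟨r⟩ = ∫ r |u(r)|² 4πr² dr.
Using ∫₀^∞ rⁿ e^(−αr) dr = n!/αⁿ⁺¹, since the A² factors cancel between numerator and denominator, ⟨r⟩ = 3·λ/2.
With λ = 5.11, ⟨r⟩ = 7.665.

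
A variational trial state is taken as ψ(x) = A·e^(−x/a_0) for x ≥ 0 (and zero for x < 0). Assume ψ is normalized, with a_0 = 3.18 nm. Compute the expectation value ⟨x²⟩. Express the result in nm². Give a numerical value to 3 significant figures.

By definition ⟨x²⟩ = ∫ x^2 |ψ(x)|² dx.
Recall ∫₀^∞ x^m e^(−x/β) dx = m!·β^(m+1), since the A² factors cancel between numerator and denominator, ⟨x²⟩ = a_0^2/2.
With a_0 = 3.18, ⟨x^2⟩ = 5.056.

⟨x^2⟩ ≈ 5.06 nm^2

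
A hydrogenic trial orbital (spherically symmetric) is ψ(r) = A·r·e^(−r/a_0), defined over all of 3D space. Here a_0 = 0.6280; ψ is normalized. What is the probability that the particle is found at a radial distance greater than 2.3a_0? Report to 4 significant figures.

P ≈ 0.5132

Integrate the radial probability density 4πr²|ψ|² over r > 2.3a_0.
Normalization gives A² = 1/(3·π·a_0^5).
Let u = r/a_0; then A², 4π and the length scale all cancel, so P = ∫_{2.3}^{∞} u^4·e^(-2·u) du ÷ ∫_{0}^{∞} u^4·e^(-2·u) du.
With ∫ u^4·e^(-2·u) du = -(u^4/2 + u^3 + 3·u^2/2 + 3·u/2 + 3/4)·e^(-2·u) + C, the region integral is ≈ 0.384926 and the full one is 3/4.
The region integral divided by the full integral gives P = 0.51323.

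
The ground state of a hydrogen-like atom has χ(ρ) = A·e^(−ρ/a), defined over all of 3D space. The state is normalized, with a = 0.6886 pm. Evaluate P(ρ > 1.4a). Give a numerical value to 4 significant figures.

With dV = 4πρ²dρ, the probability is ∫|χ|² dV over ρ > 1.4a.
The full normalization integral is A²·[π·a^3] = 1, fixing A².
Let u = ρ/a; then A², 4π and the length scale all cancel, so P = ∫_{1.4}^{∞} u^2·e^(-2·u) du ÷ ∫_{0}^{∞} u^2·e^(-2·u) du.
An antiderivative of u^2·e^(-2·u) is -(2·u^2 + 2·u + 1)·e^(-2·u)/4; evaluating from 1.4 to ∞ gives 193·e^(-14/5)/100, while the full integral is 1/4.
The region integral divided by the full integral gives P = 0.46945.

P ≈ 0.4695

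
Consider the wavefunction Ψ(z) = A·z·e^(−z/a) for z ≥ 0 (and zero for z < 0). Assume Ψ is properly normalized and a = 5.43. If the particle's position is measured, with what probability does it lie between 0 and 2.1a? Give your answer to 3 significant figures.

|Ψ|² is the probability density, so P = ∫_{0}^{2.1a} |Ψ|² dz.
With A² fixed by ∫|Ψ|² = 1, i.e. A² = (a^3/4)^(−1), substitute and integrate.
In terms of u = z/a (A² and the length scale cancel between numerator and denominator), P = [∫_{0}^{2.1} u^2·e^(-2·u) du] / [∫_{0}^{∞} u^2·e^(-2·u) du].
Using ∫ u^2·e^(-2·u) du = -(2·u^2 + 2·u + 1)·e^(-2·u)/4, the numerator is 1/4 - 701·e^(-21/5)/200 and the denominator is 1/4.
The result is P = 0.7898.

P ≈ 0.790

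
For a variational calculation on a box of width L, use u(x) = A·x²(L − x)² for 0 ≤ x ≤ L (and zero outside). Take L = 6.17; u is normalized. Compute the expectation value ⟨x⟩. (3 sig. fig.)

The expectation value is the |u|²-weighted average of x: ∫ x|u|² dx.
Expanding the polynomial and integrating term by term, the ratio of the moment integral to the normalization integral gives ⟨x⟩ = L/2.
Putting L = 6.17 gives 3.085.

⟨x⟩ ≈ 3.09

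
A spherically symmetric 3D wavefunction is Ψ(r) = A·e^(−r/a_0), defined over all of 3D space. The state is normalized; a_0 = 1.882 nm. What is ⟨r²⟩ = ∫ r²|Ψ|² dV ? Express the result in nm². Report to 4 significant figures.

⟨r^2⟩ ≈ 10.63 nm^2

By definition ⟨r²⟩ = ∫ r^2 |Ψ(r)|² 4πr² dr.
Since the A² factors cancel between numerator and denominator, ⟨r²⟩ = 3·a_0^2.
Putting a_0 = 1.882 gives 10.626.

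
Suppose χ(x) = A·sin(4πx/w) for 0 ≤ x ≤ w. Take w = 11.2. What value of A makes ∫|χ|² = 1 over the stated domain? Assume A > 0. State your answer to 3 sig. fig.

A ≈ 0.423

The normalization condition is ∫|χ|² dx = 1 from 0 to w.
Using sin²θ = (1 − cos 2θ)/2, ∫|χ|² dx = A²·(w/2).
Hence A² = 1/[w/2].
Plugging in w = 11.2 yields A = 0.4226.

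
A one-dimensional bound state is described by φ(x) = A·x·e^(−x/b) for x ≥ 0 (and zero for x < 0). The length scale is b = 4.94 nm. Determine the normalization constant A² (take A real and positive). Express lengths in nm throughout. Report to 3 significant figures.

Normalization requires ∫|φ|² dx = 1, integrated from 0 to ∞.
Recall ∫₀^∞ x^m e^(−x/β) dx = m!·β^(m+1), carrying out the integral gives A² · b^3/4.
So A² = (b^3/4)^(−1).
Substituting b = 4.94 gives A² = 0.03318, so A = 0.1822.

A^2 ≈ 0.0332 nm^(-3)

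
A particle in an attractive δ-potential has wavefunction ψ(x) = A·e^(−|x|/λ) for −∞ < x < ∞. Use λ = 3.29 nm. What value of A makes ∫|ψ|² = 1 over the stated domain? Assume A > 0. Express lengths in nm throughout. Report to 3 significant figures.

We need A² ∫|f|² dx = 1, taking the integral from −∞ to ∞.
Using ∫₀^∞ xⁿ e^(−αx) dx = n!/αⁿ⁺¹, with ψ = A·e^(−|x|/λ), the integral evaluates to A²·[λ].
Setting this equal to 1 gives A² = 1/(λ).
Plugging in λ = 3.29 yields A = 0.5513.

A ≈ 0.551 nm^(-1/2)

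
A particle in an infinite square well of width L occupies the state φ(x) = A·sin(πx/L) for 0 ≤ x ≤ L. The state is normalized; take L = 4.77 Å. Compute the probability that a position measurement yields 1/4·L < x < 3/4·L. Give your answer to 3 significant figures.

The probability is P = ∫ |φ|² dx over [1/4·L, 3/4·L].
The normalization integral ∫|φ|²dx over the whole domain equals L/2·A², and A² cancels in the ratio.
In terms of u = x/L (A² and the length scale cancel between numerator and denominator), P = [∫_{1/4}^{3/4} sin(π·u)^2 du] / [∫_{0}^{1} sin(π·u)^2 du].
Using ∫ sin(π·u)^2 du = u/2 - sin(2·π·u)/(4·π), the numerator is 1/(2·π) + 1/4 and the denominator is 1/2.
Evaluating gives P = (2 + π)/(2·π).

P ≈ 0.818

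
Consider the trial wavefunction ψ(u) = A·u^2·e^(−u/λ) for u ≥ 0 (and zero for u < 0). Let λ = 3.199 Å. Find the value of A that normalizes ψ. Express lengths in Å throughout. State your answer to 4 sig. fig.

Require ∫ |ψ|² du = 1 over the whole domain.
With ∫₀^∞ u^4 e^(−αu) du = 4!/α^5, with ψ = A·u^2·e^(−u/λ), the integral evaluates to A²·[3·λ^5/4].
Hence A² = 1/[3·λ^5/4].
Substituting λ = 3.199 gives A² = 0.0039799, so A = 0.063086.

A ≈ 0.06309 Å^(-5/2)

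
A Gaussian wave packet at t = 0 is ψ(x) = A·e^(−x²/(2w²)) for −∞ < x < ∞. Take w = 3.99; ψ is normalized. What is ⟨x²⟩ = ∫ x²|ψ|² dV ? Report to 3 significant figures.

⟨x^2⟩ ≈ 7.96

⟨x²⟩ = ∫ x^2 |ψ|² dx over the full domain.
With ∫_{−∞}^{∞} x^(2m) e^(−αx²) dx = (2m−1)!!·√π / (2^m α^(m+1/2)), the ratio of the moment integral to the normalization integral gives ⟨x²⟩ = w^2/2.
With w = 3.99, ⟨x^2⟩ = 7.960.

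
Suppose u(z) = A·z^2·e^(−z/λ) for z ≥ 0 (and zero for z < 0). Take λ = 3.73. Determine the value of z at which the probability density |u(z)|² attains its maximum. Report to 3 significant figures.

The maximum of |u(z)|² occurs where its derivative vanishes.
This gives z = 2·λ.
With λ = 3.73, the most probable position is 7.460.

z ≈ 7.46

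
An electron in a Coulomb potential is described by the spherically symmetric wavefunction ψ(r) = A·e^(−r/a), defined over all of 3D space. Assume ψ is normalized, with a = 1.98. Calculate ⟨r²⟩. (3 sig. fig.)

⟨r^2⟩ ≈ 11.8

By definition ⟨r²⟩ = ∫ r^2 |ψ(r)|² 4πr² dr.
Since the A² factors cancel between numerator and denominator, ⟨r²⟩ = 3·a^2.
Putting a = 1.98 gives 11.76.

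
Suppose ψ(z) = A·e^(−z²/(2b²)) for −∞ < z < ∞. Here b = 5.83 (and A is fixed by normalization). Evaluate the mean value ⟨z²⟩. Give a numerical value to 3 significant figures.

⟨z^2⟩ ≈ 17.0

⟨z²⟩ = ∫ z^2 |ψ|² dz over the full domain.
Using the Gaussian integral ∫_{−∞}^{∞} e^(−αz²) dz = √(π/α), evaluating both integrals, ⟨z²⟩ = b^2/2.
Putting b = 5.83 gives 16.99.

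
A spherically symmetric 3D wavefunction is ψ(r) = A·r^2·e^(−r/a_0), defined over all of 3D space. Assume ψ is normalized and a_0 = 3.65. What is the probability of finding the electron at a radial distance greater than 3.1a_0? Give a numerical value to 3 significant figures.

P = ∫ |ψ|² 4πr² dr over r > 3.1a_0.
Normalization gives A² = 1/(45·π·a_0^7/2).
Substituting u = r/a_0, A², 4π and the length scale all cancel in the ratio: P = ∫_{3.1}^{∞} u^6·e^(-2·u) du / ∫_{0}^{∞} u^6·e^(-2·u) du.
With ∫ u^6·e^(-2·u) du = -(4·u^6 + 12·u^5 + 30·u^4 + 60·u^3 + 90·u^2 + 90·u + 45)·e^(-2·u)/8 + C, the region integral is ≈ 3.2299 and the full one is 45/8.
The region integral divided by the full integral gives P = 0.5742.

P ≈ 0.574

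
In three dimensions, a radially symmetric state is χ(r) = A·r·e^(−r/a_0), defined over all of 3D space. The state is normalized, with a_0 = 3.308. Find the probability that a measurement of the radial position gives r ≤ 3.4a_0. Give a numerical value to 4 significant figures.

P = ∫ |χ|² 4πr² dr over r ≤ 3.4a_0.
A² is fixed by ∫₀^∞ 4πr²|χ|² dr = 1, i.e. A² = (3·π·a_0^5)^(−1).
Substituting u = r/a_0, A², 4π and the length scale all cancel in the ratio: P = ∫_{0}^{3.4} u^4·e^(-2·u) du / ∫_{0}^{∞} u^4·e^(-2·u) du.
Using ∫ u^4·e^(-2·u) du = -(u^4/2 + u^3 + 3·u^2/2 + 3·u/2 + 3/4)·e^(-2·u), the numerator is ≈ 0.605977 and the denominator is 3/4.
This evaluates to P = 0.80797.

P ≈ 0.8080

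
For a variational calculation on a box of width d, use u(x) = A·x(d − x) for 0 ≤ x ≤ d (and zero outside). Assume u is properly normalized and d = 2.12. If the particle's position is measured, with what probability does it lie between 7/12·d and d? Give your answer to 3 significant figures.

The probability is P = ∫ |u|² dx over [7/12·d, d].
With A² fixed by ∫|u|² = 1, i.e. A² = (d^5/30)^(−1), substitute and integrate.
Substituting t = x/d, A² and the length scale cancel in the ratio: P = ∫_{7/12}^{1} t^2·(1 - t)^2 dt / ∫_{0}^{1} t^2·(1 - t)^2 dt.
With ∫ t^2·(1 - t)^2 dt = t^3·(6·t^2 - 15·t + 10)/30 + C, the region integral is ≈ 0.011554 and the full one is 1/30.
The result is P = 0.3466.

P ≈ 0.347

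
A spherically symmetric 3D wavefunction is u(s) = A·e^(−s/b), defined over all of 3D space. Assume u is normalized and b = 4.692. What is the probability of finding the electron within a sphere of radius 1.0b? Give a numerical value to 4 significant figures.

P = ∫ |u|² 4πs² ds over s ≤ 1.0b.
A² is fixed by ∫₀^∞ 4πs²|u|² ds = 1, i.e. A² = (π·b^3)^(−1).
Let t = s/b; then A², 4π and the length scale all cancel, so P = ∫_{0}^{1.0} t^2·e^(-2·t) dt ÷ ∫_{0}^{∞} t^2·e^(-2·t) dt.
An antiderivative of t^2·e^(-2·t) is -(2·t^2 + 2·t + 1)·e^(-2·t)/4; evaluating from 0 to 1.0 gives 1/4 - 5·e^(-2)/4, while the full integral is 1/4.
The region integral divided by the full integral gives P = 0.32332.

P ≈ 0.3233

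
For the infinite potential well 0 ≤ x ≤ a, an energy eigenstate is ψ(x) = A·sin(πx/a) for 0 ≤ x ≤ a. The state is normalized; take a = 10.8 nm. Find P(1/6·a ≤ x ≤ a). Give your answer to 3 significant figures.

The probability is P = ∫ |ψ|² dx over [1/6·a, a].
With A² fixed by ∫|ψ|² = 1, i.e. A² = (a/2)^(−1), substitute and integrate.
Substituting u = x/a, A² and the length scale cancel in the ratio: P = ∫_{1/6}^{1} sin(π·u)^2 du / ∫_{0}^{1} sin(π·u)^2 du.
With ∫ sin(π·u)^2 du = u/2 - sin(2·π·u)/(4·π) + C, the region integral is √(3)/(8·π) + 5/12 and the full one is 1/2.
Taking the ratio, P = √(3)/(4·π) + 5/6.

P ≈ 0.971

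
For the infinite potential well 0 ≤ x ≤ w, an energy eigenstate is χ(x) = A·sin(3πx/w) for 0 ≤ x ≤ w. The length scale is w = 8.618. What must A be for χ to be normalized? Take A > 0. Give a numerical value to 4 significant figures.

Normalization requires ∫|χ|² dx = 1, integrated from 0 to w.
Using sin²θ = (1 − cos 2θ)/2, with χ = A·sin(3πx/w), the integral evaluates to A²·[w/2].
Setting this equal to 1 gives A² = 1/(w/2).
Substituting w = 8.618 gives A² = 0.23207, so A = 0.48174.

A ≈ 0.4817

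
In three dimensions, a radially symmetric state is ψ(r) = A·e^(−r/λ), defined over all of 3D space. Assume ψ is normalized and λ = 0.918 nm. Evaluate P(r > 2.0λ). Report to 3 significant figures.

P = ∫ |ψ|² 4πr² dr over r > 2.0λ.
The full normalization integral is A²·[π·λ^3] = 1, fixing A².
In terms of u = r/λ (A², 4π and the length scale all cancel between numerator and denominator), P = [∫_{2.0}^{∞} u^2·e^(-2·u) du] / [∫_{0}^{∞} u^2·e^(-2·u) du].
With ∫ u^2·e^(-2·u) du = -(2·u^2 + 2·u + 1)·e^(-2·u)/4 + C, the region integral is 13·e^(-4)/4 and the full one is 1/4.
This evaluates to P = 0.2381.

P ≈ 0.238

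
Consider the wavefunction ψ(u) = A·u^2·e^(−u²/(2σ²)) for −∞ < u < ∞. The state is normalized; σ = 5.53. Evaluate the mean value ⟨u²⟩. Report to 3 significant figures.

By definition ⟨u²⟩ = ∫ u^2 |ψ(u)|² du.
Differentiating ∫e^(−αu²) du = √(π/α) under α to get the higher moments, the ratio of the moment integral to the normalization integral gives ⟨u²⟩ = 5·σ^2/2.
Putting σ = 5.53 gives 76.45.

⟨u^2⟩ ≈ 76.5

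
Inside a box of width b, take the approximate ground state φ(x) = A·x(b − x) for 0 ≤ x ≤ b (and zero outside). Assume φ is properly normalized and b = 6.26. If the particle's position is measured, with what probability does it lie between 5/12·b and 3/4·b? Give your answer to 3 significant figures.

The probability is P = ∫ |φ|² dx over [5/12·b, 3/4·b].
Since A² = 1/(b^5/30), this is the region integral divided by the full normalization integral.
In terms of u = x/b (A² and the length scale cancel between numerator and denominator), P = [∫_{5/12}^{3/4} u^2·(1 - u)^2 du] / [∫_{0}^{1} u^2·(1 - u)^2 du].
An antiderivative of u^2·(1 - u)^2 is u^3·(6·u^2 - 15·u + 10)/30; evaluating from 5/12 to 3/4 gives ≈ 0.018329, while the full integral is 1/30.
The result is P = 0.5499.

P ≈ 0.550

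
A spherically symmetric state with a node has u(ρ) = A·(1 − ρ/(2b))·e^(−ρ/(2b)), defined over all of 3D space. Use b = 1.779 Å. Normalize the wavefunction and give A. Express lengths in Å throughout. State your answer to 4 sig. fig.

Require ∫ |u|² 4πρ² dρ = 1 over the whole domain.
(Spherical symmetry: dV = 4πρ² dρ.)
Carrying out the integral gives A² · 8·π·b^3.
Setting this equal to 1 gives A² = 1/(8·π·b^3).
Substituting b = 1.779 gives A² = 0.0070670, so A = 0.084065.

A ≈ 0.08407 Å^(-3/2)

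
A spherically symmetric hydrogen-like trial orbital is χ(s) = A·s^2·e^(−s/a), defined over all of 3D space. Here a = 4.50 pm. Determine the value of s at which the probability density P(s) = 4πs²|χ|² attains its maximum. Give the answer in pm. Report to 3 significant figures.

s ≈ 13.5 pm

The maximum of P(s) = 4πs²|χ|² occurs where its derivative vanishes.
Solving yields s = 3·a.
With a = 4.50, the most probable radial distance is 13.50 pm.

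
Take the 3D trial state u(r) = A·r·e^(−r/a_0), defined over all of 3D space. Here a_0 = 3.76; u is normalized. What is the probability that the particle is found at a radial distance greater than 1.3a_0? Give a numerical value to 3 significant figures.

P ≈ 0.877

Integrate the radial probability density 4πr²|u|² over r > 1.3a_0.
Normalization gives A² = 1/(3·π·a_0^5).
Let t = r/a_0; then A², 4π and the length scale all cancel, so P = ∫_{1.3}^{∞} t^4·e^(-2·t) dt ÷ ∫_{0}^{∞} t^4·e^(-2·t) dt.
An antiderivative of t^4·e^(-2·t) is -(t^4/2 + t^3 + 3·t^2/2 + 3·t/2 + 3/4)·e^(-2·t); evaluating from 1.3 to ∞ gives ≈ 0.65807, while the full integral is 3/4.
The region integral divided by the full integral gives P = 0.8774.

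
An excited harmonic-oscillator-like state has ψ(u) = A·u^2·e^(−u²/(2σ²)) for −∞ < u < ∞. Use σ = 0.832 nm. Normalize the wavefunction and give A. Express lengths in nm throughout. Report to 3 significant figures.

Normalization requires ∫|ψ|² du = 1, integrated from −∞ to ∞.
Using the Gaussian integral ∫_{−∞}^{∞} e^(−αu²) du = √(π/α), carrying out the integral gives A² · 3·√(π)·σ^5/4.
Setting this equal to 1 gives A² = 1/(3·√(π)·σ^5/4).
With σ = 0.832: A² = 1.887 and A = 1.374.

A ≈ 1.37 nm^(-5/2)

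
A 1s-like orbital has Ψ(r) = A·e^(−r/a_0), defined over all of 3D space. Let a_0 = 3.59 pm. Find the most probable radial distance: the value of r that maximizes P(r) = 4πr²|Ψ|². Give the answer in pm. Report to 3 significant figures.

Differentiate P(r) = 4πr²|Ψ|² with respect to r and set to zero.
This gives r = a_0.
With a_0 = 3.59, the most probable radial distance is 3.590 pm.

r ≈ 3.59 pm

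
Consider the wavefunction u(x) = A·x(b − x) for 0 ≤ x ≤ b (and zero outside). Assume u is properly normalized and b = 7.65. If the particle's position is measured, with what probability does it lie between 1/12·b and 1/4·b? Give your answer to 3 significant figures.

|u|² is the probability density, so P = ∫_{1/12·b}^{1/4·b} |u|² dx.
The normalization integral ∫|u|²dx over the whole domain equals b^5/30·A², and A² cancels in the ratio.
In terms of t = x/b (A² and the length scale cancel between numerator and denominator), P = [∫_{1/12}^{1/4} t^2·(1 - t)^2 dt] / [∫_{0}^{1} t^2·(1 - t)^2 dt].
With ∫ t^2·(1 - t)^2 dt = t^3·(6·t^2 - 15·t + 10)/30 + C, the region integral is ≈ 0.0032809 and the full one is 1/30.
Taking the ratio, P = 0.09843.

P ≈ 0.0984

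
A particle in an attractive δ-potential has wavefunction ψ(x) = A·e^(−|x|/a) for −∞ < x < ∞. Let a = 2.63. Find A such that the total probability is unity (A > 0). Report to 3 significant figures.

A ≈ 0.617

The normalization condition is ∫|ψ|² dx = 1 from −∞ to ∞.
Carrying out the integral gives A² · a.
So A² = (a)^(−1).
With a = 2.63: A² = 0.3802 and A = 0.6166.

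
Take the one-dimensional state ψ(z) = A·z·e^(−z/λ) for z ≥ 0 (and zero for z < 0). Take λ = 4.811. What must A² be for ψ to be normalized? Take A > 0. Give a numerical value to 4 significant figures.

We need A² ∫|f|² dz = 1, taking the integral from 0 to ∞.
With ψ = A·z·e^(−z/λ), the integral evaluates to A²·[λ^3/4].
With λ = 4.811: A² = 0.035921 and A = 0.18953.

A^2 ≈ 0.03592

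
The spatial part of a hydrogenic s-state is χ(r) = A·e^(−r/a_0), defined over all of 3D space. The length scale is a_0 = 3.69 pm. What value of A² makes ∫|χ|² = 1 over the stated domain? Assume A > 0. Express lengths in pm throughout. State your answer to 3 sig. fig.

A^2 ≈ 0.00634 pm^(-3)

Require ∫ |χ|² 4πr² dr = 1 over the whole domain.
With ∫₀^∞ r^2 e^(−αr) dr = 2!/α^3, the integral (without the A² prefactor) comes out to π·a_0^3.
Plugging in a_0 = 3.69 yields A = 0.07959.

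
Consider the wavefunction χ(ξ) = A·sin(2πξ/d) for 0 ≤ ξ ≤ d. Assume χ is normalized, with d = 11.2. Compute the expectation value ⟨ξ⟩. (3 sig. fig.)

⟨ξ⟩ = ∫ ξ |χ|² dξ over the full domain.
With ∫₀^d sin²(nπξ/d) dξ = d/2, evaluating both integrals, ⟨ξ⟩ = d/2.
With d = 11.2, ⟨ξ⟩ = 5.600.

⟨ξ⟩ ≈ 5.60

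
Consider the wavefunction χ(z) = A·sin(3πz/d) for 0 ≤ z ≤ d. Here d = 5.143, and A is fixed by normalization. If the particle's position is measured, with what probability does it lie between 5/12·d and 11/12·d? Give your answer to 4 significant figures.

P = ∫_{5/12·d}^{11/12·d} |χ(z)|² dz.
Since A² = 1/(d/2), this is the region integral divided by the full normalization integral.
In terms of u = z/d (A² and the length scale cancel between numerator and denominator), P = [∫_{5/12}^{11/12} sin(3·π·u)^2 du] / [∫_{0}^{1} sin(3·π·u)^2 du].
Using ∫ sin(3·π·u)^2 du = u/2 - sin(6·π·u)/(12·π), the numerator is 1/(6·π) + 1/4 and the denominator is 1/2.
Evaluating gives P = (2 + 3·π)/(6·π).

P ≈ 0.6061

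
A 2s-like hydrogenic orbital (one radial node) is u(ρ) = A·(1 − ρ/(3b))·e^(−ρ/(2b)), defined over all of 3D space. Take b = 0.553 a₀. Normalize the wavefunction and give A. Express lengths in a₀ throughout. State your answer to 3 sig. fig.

Normalization requires ∫|u|² 4πρ² dρ = 1, integrated from 0 to ∞.
In 3D with spherical symmetry the volume element is 4πρ² dρ.
Recall ∫₀^∞ ρ^m e^(−ρ/β) dρ = m!·β^(m+1), carrying out the integral gives A² · 8·π·b^3/3.
With b = 0.553: A² = 0.7058 and A = 0.8401.

A ≈ 0.840 a₀^(-3/2)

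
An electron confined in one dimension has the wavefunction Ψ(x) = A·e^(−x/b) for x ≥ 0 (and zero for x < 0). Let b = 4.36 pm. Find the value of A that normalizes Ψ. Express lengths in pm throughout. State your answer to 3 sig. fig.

A ≈ 0.677 pm^(-1/2)

The normalization condition is ∫|Ψ|² dx = 1 from 0 to ∞.
With ∫₀^∞ x^0 e^(−αx) dx = 0!/α^1, the integral (without the A² prefactor) comes out to b/2.
Plugging in b = 4.36 yields A = 0.6773.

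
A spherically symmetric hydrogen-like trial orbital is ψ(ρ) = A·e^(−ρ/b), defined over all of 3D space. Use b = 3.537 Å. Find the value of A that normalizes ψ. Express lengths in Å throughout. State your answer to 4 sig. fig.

A ≈ 0.08481 Å^(-3/2)

Require ∫ |ψ|² 4πρ² dρ = 1 over the whole domain.
Using ∫₀^∞ ρⁿ e^(−αρ) dρ = n!/αⁿ⁺¹, ∫|ψ|² 4πρ² dρ = A²·(π·b^3).
Plugging in b = 3.537 yields A = 0.084815.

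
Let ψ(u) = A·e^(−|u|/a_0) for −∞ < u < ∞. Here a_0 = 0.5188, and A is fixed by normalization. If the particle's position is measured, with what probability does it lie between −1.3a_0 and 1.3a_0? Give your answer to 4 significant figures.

P = ∫_{−1.3a_0}^{1.3a_0} |ψ(u)|² du.
With A² fixed by ∫|ψ|² = 1, i.e. A² = (a_0)^(−1), substitute and integrate.
Both integrals are even about u = 0, so only the u ≥ 0 halves are needed (the factors of 2 cancel). Substituting t = u/a_0, A² and the length scale cancel in the ratio: P = ∫_{0}^{1.3} e^(-2·t) dt / ∫_{0}^{∞} e^(-2·t) dt.
Using ∫ e^(-2·t) dt = -e^(-2·t)/2, the numerator is 1/2 - e^(-13/5)/2 and the denominator is 1/2.
The result is P = 0.92573.

P ≈ 0.9257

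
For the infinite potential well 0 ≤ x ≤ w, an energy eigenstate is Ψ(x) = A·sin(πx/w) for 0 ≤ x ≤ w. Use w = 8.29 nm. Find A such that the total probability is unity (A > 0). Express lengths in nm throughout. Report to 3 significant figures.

A ≈ 0.491 nm^(-1/2)

We need A² ∫|f|² dx = 1, taking the integral from 0 to w.
With ∫₀^w sin²(nπx/w) dx = w/2, ∫|Ψ|² dx = A²·(w/2).
With w = 8.29: A² = 0.2413 and A = 0.4912.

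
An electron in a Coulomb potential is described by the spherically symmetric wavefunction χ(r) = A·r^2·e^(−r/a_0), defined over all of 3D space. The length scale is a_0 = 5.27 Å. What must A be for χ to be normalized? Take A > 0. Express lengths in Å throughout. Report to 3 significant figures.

Normalization requires ∫|χ|² 4πr² dr = 1, integrated from 0 to ∞.
In 3D with spherical symmetry the volume element is 4πr² dr.
Using ∫₀^∞ rⁿ e^(−αr) dr = n!/αⁿ⁺¹, ∫|χ|² 4πr² dr = A²·(45·π·a_0^7/2).
Hence A² = 1/[45·π·a_0^7/2].
Plugging in a_0 = 5.27 yields A = 0.0003540.

A ≈ 0.000354 Å^(-7/2)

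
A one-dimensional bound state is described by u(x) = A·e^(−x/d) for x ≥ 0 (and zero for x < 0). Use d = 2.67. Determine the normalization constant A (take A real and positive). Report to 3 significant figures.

A ≈ 0.865

The normalization condition is ∫|u|² dx = 1 from 0 to ∞.
With ∫₀^∞ x^0 e^(−αx) dx = 0!/α^1, with u = A·e^(−x/d), the integral evaluates to A²·[d/2].
So A² = (d/2)^(−1).
With d = 2.67: A² = 0.7491 and A = 0.8655.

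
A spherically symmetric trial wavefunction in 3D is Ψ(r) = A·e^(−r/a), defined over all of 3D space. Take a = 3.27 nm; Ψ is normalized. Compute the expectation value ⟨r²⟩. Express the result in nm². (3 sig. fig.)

By definition ⟨r²⟩ = ∫ r^2 |Ψ(r)|² 4πr² dr.
The ratio of the moment integral to the normalization integral gives ⟨r²⟩ = 3·a^2.
Putting a = 3.27 gives 32.08.

⟨r^2⟩ ≈ 32.1 nm^2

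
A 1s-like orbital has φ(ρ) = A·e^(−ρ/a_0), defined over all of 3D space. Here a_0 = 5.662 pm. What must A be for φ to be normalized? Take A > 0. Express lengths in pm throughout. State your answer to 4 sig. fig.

Normalization requires ∫|φ|² 4πρ² dρ = 1, integrated from 0 to ∞.
In 3D with spherical symmetry the volume element is 4πρ² dρ.
With φ = A·e^(−ρ/a_0), the integral evaluates to A²·[π·a_0^3].
So A² = (π·a_0^3)^(−1).
Substituting a_0 = 5.662 gives A² = 0.0017536, so A = 0.041876.

A ≈ 0.04188 pm^(-3/2)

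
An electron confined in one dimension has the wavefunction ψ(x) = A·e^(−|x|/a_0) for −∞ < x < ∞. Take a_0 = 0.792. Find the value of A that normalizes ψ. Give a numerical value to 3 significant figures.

Normalization requires ∫|ψ|² dx = 1, integrated from −∞ to ∞.
Using ∫₀^∞ xⁿ e^(−αx) dx = n!/αⁿ⁺¹, carrying out the integral gives A² · a_0.
Plugging in a_0 = 0.792 yields A = 1.124.

A ≈ 1.12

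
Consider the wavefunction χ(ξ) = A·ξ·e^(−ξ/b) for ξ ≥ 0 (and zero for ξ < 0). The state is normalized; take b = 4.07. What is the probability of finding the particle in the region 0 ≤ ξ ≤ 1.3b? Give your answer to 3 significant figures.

P ≈ 0.482

P = ∫_{0}^{1.3b} |χ(ξ)|² dξ.
Since A² = 1/(b^3/4), this is the region integral divided by the full normalization integral.
Substituting u = ξ/b, A² and the length scale cancel in the ratio: P = ∫_{0}^{1.3} u^2·e^(-2·u) du / ∫_{0}^{∞} u^2·e^(-2·u) du.
Using ∫ u^2·e^(-2·u) du = -(2·u^2 + 2·u + 1)·e^(-2·u)/4, the numerator is 1/4 - 349·e^(-13/5)/200 and the denominator is 1/4.
This works out to P = 0.4816.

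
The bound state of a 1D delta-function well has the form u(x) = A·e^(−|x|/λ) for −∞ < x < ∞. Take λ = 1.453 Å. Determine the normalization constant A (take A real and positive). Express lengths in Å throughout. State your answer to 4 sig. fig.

A ≈ 0.8296 Å^(-1/2)

Require ∫ |u|² dx = 1 over the whole domain.
With u = A·e^(−|x|/λ), the integral evaluates to A²·[λ].
Plugging in λ = 1.453 yields A = 0.82960.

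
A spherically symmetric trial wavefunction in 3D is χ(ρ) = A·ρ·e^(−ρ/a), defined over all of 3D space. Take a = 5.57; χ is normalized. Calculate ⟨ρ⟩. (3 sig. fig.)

⟨ρ⟩ ≈ 13.9

The expectation value is the |χ|²-weighted average of ρ: ∫ ρ|χ|² 4πρ² dρ.
Recall ∫₀^∞ ρ^m e^(−ρ/β) dρ = m!·β^(m+1), the ratio of the moment integral to the normalization integral gives ⟨ρ⟩ = 5·a/2.
With a = 5.57, ⟨ρ⟩ = 13.93.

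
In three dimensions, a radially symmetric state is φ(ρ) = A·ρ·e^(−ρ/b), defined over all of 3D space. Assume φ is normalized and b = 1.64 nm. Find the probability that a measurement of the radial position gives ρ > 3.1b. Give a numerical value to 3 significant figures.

P ≈ 0.259

P = ∫ |φ|² 4πρ² dρ over ρ > 3.1b.
Normalization gives A² = 1/(3·π·b^5).
Let u = ρ/b; then A², 4π and the length scale all cancel, so P = ∫_{3.1}^{∞} u^4·e^(-2·u) du ÷ ∫_{0}^{∞} u^4·e^(-2·u) du.
Using ∫ u^4·e^(-2·u) du = -(u^4/2 + u^3 + 3·u^2/2 + 3·u/2 + 3/4)·e^(-2·u), the numerator is ≈ 0.19438 and the denominator is 3/4.
The region integral divided by the full integral gives P = 0.2592.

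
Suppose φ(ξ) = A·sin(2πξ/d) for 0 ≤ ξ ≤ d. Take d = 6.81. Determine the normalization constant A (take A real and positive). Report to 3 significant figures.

Normalization requires ∫|φ|² dξ = 1, integrated from 0 to d.
With ∫₀^d sin²(nπξ/d) dξ = d/2, with φ = A·sin(2πξ/d), the integral evaluates to A²·[d/2].
So A² = (d/2)^(−1).
Plugging in d = 6.81 yields A = 0.5419.

A ≈ 0.542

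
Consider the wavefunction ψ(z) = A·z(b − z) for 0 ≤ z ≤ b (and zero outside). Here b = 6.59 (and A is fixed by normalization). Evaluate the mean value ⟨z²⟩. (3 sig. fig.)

By definition ⟨z²⟩ = ∫ z^2 |ψ(z)|² dz.
Expanding the polynomial and integrating term by term, since the A² factors cancel between numerator and denominator, ⟨z²⟩ = 2·b^2/7.
Putting b = 6.59 gives 12.41.

⟨z^2⟩ ≈ 12.4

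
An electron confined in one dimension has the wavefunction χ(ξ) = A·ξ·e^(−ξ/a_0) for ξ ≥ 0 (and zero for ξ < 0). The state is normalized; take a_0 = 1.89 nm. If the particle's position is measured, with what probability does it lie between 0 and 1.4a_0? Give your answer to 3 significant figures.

P ≈ 0.531

P = ∫_{0}^{1.4a_0} |χ(ξ)|² dξ.
With A² fixed by ∫|χ|² = 1, i.e. A² = (a_0^3/4)^(−1), substitute and integrate.
In terms of u = ξ/a_0 (A² and the length scale cancel between numerator and denominator), P = [∫_{0}^{1.4} u^2·e^(-2·u) du] / [∫_{0}^{∞} u^2·e^(-2·u) du].
Using ∫ u^2·e^(-2·u) du = -(2·u^2 + 2·u + 1)·e^(-2·u)/4, the numerator is 1/4 - 193·e^(-14/5)/100 and the denominator is 1/4.
Taking the ratio, P = 0.5305.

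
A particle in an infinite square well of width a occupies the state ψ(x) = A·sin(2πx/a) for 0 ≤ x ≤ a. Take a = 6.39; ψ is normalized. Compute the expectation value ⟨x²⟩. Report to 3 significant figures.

⟨x^2⟩ ≈ 13.1

⟨x²⟩ = ∫ x^2 |ψ|² dx over the full domain.
Using sin²θ = (1 − cos 2θ)/2, evaluating both integrals, ⟨x²⟩ = -a^2/(8·π^2) + a^2/3.
With a = 6.39, ⟨x^2⟩ = 13.09.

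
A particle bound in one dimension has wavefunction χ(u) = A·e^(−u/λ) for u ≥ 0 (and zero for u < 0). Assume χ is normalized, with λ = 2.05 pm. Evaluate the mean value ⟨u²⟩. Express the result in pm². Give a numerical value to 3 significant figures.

By definition ⟨u²⟩ = ∫ u^2 |χ(u)|² du.
Using ∫₀^∞ uⁿ e^(−αu) du = n!/αⁿ⁺¹, since the A² factors cancel between numerator and denominator, ⟨u²⟩ = λ^2/2.
With λ = 2.05, ⟨u^2⟩ = 2.101.

⟨u^2⟩ ≈ 2.10 pm^2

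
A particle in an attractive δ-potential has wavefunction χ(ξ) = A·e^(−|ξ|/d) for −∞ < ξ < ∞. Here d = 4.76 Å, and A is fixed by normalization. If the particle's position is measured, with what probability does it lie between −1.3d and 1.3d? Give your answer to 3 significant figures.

The probability is P = ∫ |χ|² dξ over [−1.3d, 1.3d].
Since A² = 1/(d), this is the region integral divided by the full normalization integral.
By symmetry take twice the ξ ≥ 0 contribution in numerator and denominator; the 2's cancel. Let u = ξ/d; then A² and the length scale cancel, so P = ∫_{0}^{1.3} e^(-2·u) du ÷ ∫_{0}^{∞} e^(-2·u) du.
An antiderivative of e^(-2·u) is -e^(-2·u)/2; evaluating from 0 to 1.3 gives 1/2 - e^(-13/5)/2, while the full integral is 1/2.
The result is P = 0.9257.

P ≈ 0.926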